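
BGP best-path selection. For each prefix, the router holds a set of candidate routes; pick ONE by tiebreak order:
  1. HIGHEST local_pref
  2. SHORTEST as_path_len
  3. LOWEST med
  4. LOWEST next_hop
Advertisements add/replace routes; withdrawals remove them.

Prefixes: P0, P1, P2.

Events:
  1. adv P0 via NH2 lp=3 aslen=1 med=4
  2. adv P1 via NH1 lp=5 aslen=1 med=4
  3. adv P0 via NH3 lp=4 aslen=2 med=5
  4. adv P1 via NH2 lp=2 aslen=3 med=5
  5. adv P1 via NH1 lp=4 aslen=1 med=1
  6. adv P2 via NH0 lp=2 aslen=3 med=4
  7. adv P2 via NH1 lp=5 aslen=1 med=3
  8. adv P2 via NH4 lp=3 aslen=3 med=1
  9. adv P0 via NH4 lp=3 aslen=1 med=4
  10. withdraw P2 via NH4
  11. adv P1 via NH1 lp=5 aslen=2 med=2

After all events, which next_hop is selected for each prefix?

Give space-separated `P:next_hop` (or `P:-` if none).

Op 1: best P0=NH2 P1=- P2=-
Op 2: best P0=NH2 P1=NH1 P2=-
Op 3: best P0=NH3 P1=NH1 P2=-
Op 4: best P0=NH3 P1=NH1 P2=-
Op 5: best P0=NH3 P1=NH1 P2=-
Op 6: best P0=NH3 P1=NH1 P2=NH0
Op 7: best P0=NH3 P1=NH1 P2=NH1
Op 8: best P0=NH3 P1=NH1 P2=NH1
Op 9: best P0=NH3 P1=NH1 P2=NH1
Op 10: best P0=NH3 P1=NH1 P2=NH1
Op 11: best P0=NH3 P1=NH1 P2=NH1

Answer: P0:NH3 P1:NH1 P2:NH1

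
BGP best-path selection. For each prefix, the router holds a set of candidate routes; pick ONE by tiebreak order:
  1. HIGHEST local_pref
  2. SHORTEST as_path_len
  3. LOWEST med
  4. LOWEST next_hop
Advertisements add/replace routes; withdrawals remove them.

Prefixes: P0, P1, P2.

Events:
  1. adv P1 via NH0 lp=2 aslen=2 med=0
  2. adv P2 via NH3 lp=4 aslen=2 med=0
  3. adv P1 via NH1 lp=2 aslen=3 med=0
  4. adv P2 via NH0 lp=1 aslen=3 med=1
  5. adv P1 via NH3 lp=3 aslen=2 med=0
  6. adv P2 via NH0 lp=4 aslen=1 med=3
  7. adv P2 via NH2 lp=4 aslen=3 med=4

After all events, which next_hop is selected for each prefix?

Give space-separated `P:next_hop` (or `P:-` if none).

Op 1: best P0=- P1=NH0 P2=-
Op 2: best P0=- P1=NH0 P2=NH3
Op 3: best P0=- P1=NH0 P2=NH3
Op 4: best P0=- P1=NH0 P2=NH3
Op 5: best P0=- P1=NH3 P2=NH3
Op 6: best P0=- P1=NH3 P2=NH0
Op 7: best P0=- P1=NH3 P2=NH0

Answer: P0:- P1:NH3 P2:NH0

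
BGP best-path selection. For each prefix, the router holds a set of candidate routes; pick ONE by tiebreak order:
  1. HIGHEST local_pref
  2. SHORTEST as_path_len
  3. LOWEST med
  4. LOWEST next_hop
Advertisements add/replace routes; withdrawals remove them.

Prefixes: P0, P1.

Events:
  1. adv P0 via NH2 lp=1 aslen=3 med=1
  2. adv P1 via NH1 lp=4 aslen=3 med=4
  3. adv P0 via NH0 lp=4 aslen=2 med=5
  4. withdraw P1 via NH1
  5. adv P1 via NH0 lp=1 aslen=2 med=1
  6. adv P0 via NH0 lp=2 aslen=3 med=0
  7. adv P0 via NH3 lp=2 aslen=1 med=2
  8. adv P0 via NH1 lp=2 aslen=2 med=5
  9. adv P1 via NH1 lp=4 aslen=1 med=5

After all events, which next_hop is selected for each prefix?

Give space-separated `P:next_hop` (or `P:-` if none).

Op 1: best P0=NH2 P1=-
Op 2: best P0=NH2 P1=NH1
Op 3: best P0=NH0 P1=NH1
Op 4: best P0=NH0 P1=-
Op 5: best P0=NH0 P1=NH0
Op 6: best P0=NH0 P1=NH0
Op 7: best P0=NH3 P1=NH0
Op 8: best P0=NH3 P1=NH0
Op 9: best P0=NH3 P1=NH1

Answer: P0:NH3 P1:NH1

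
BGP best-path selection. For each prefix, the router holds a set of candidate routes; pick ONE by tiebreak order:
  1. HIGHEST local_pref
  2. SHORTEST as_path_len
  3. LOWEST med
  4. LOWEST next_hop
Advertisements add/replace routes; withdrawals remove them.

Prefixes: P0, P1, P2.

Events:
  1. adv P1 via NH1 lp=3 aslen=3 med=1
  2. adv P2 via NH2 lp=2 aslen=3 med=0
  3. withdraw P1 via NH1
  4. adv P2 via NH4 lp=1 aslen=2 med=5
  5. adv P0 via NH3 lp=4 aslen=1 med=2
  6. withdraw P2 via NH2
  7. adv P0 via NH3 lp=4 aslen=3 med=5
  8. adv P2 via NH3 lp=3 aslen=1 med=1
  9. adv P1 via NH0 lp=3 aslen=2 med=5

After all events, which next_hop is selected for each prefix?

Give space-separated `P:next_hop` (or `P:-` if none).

Op 1: best P0=- P1=NH1 P2=-
Op 2: best P0=- P1=NH1 P2=NH2
Op 3: best P0=- P1=- P2=NH2
Op 4: best P0=- P1=- P2=NH2
Op 5: best P0=NH3 P1=- P2=NH2
Op 6: best P0=NH3 P1=- P2=NH4
Op 7: best P0=NH3 P1=- P2=NH4
Op 8: best P0=NH3 P1=- P2=NH3
Op 9: best P0=NH3 P1=NH0 P2=NH3

Answer: P0:NH3 P1:NH0 P2:NH3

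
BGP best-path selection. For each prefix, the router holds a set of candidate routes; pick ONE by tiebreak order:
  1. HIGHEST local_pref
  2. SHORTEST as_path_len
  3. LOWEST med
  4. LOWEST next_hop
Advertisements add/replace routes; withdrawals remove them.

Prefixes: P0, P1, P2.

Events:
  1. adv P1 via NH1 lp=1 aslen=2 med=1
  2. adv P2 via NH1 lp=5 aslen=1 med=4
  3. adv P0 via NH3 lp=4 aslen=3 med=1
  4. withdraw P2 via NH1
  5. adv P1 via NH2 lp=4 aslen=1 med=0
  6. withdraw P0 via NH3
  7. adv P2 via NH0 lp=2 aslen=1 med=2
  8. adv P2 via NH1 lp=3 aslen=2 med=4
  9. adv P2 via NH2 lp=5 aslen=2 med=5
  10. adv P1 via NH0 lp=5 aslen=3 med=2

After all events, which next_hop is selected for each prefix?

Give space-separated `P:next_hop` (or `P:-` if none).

Op 1: best P0=- P1=NH1 P2=-
Op 2: best P0=- P1=NH1 P2=NH1
Op 3: best P0=NH3 P1=NH1 P2=NH1
Op 4: best P0=NH3 P1=NH1 P2=-
Op 5: best P0=NH3 P1=NH2 P2=-
Op 6: best P0=- P1=NH2 P2=-
Op 7: best P0=- P1=NH2 P2=NH0
Op 8: best P0=- P1=NH2 P2=NH1
Op 9: best P0=- P1=NH2 P2=NH2
Op 10: best P0=- P1=NH0 P2=NH2

Answer: P0:- P1:NH0 P2:NH2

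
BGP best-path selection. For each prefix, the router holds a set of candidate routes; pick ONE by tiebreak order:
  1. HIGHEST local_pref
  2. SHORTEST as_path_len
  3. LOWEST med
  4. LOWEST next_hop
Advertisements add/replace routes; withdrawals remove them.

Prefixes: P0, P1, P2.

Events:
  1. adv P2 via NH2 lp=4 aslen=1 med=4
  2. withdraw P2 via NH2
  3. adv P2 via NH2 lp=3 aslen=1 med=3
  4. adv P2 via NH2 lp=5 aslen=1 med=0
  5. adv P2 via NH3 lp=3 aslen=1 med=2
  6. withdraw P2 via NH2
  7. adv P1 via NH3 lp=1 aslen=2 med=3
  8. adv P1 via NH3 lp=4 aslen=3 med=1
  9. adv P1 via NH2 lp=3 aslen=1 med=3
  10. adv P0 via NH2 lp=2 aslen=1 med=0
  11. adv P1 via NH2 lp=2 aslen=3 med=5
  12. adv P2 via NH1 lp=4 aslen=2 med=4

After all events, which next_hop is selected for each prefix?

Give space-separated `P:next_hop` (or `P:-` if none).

Op 1: best P0=- P1=- P2=NH2
Op 2: best P0=- P1=- P2=-
Op 3: best P0=- P1=- P2=NH2
Op 4: best P0=- P1=- P2=NH2
Op 5: best P0=- P1=- P2=NH2
Op 6: best P0=- P1=- P2=NH3
Op 7: best P0=- P1=NH3 P2=NH3
Op 8: best P0=- P1=NH3 P2=NH3
Op 9: best P0=- P1=NH3 P2=NH3
Op 10: best P0=NH2 P1=NH3 P2=NH3
Op 11: best P0=NH2 P1=NH3 P2=NH3
Op 12: best P0=NH2 P1=NH3 P2=NH1

Answer: P0:NH2 P1:NH3 P2:NH1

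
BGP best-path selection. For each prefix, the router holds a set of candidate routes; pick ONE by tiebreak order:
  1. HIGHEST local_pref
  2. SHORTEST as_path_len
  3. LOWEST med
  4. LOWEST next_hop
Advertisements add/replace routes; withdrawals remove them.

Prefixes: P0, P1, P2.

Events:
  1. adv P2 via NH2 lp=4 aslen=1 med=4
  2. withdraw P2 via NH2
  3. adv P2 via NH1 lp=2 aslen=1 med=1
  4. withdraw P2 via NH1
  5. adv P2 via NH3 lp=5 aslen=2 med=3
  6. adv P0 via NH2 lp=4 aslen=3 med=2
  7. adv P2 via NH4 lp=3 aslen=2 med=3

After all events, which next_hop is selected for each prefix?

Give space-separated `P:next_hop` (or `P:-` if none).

Op 1: best P0=- P1=- P2=NH2
Op 2: best P0=- P1=- P2=-
Op 3: best P0=- P1=- P2=NH1
Op 4: best P0=- P1=- P2=-
Op 5: best P0=- P1=- P2=NH3
Op 6: best P0=NH2 P1=- P2=NH3
Op 7: best P0=NH2 P1=- P2=NH3

Answer: P0:NH2 P1:- P2:NH3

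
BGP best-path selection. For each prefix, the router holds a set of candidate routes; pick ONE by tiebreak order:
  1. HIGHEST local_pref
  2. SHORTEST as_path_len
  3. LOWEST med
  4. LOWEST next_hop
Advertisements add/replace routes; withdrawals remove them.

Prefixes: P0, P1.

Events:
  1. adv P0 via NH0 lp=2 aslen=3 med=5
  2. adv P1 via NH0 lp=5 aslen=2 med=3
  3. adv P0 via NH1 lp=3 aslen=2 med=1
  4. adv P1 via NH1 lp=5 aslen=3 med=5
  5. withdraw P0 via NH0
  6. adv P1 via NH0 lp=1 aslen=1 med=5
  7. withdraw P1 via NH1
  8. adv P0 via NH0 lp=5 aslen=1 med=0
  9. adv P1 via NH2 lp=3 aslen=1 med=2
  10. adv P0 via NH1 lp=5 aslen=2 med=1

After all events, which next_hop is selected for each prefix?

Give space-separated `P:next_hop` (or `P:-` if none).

Op 1: best P0=NH0 P1=-
Op 2: best P0=NH0 P1=NH0
Op 3: best P0=NH1 P1=NH0
Op 4: best P0=NH1 P1=NH0
Op 5: best P0=NH1 P1=NH0
Op 6: best P0=NH1 P1=NH1
Op 7: best P0=NH1 P1=NH0
Op 8: best P0=NH0 P1=NH0
Op 9: best P0=NH0 P1=NH2
Op 10: best P0=NH0 P1=NH2

Answer: P0:NH0 P1:NH2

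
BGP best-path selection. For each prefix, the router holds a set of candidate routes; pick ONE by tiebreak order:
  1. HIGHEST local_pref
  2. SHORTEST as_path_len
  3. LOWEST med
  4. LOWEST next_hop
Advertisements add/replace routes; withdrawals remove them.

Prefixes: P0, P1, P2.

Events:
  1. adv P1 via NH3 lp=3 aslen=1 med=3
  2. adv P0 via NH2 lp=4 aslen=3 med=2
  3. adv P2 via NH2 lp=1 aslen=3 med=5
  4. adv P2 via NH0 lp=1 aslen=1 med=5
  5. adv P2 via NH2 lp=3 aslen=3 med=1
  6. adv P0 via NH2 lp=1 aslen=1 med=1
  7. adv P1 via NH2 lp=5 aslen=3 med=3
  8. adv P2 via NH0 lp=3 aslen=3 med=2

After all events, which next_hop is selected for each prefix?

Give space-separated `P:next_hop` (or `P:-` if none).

Op 1: best P0=- P1=NH3 P2=-
Op 2: best P0=NH2 P1=NH3 P2=-
Op 3: best P0=NH2 P1=NH3 P2=NH2
Op 4: best P0=NH2 P1=NH3 P2=NH0
Op 5: best P0=NH2 P1=NH3 P2=NH2
Op 6: best P0=NH2 P1=NH3 P2=NH2
Op 7: best P0=NH2 P1=NH2 P2=NH2
Op 8: best P0=NH2 P1=NH2 P2=NH2

Answer: P0:NH2 P1:NH2 P2:NH2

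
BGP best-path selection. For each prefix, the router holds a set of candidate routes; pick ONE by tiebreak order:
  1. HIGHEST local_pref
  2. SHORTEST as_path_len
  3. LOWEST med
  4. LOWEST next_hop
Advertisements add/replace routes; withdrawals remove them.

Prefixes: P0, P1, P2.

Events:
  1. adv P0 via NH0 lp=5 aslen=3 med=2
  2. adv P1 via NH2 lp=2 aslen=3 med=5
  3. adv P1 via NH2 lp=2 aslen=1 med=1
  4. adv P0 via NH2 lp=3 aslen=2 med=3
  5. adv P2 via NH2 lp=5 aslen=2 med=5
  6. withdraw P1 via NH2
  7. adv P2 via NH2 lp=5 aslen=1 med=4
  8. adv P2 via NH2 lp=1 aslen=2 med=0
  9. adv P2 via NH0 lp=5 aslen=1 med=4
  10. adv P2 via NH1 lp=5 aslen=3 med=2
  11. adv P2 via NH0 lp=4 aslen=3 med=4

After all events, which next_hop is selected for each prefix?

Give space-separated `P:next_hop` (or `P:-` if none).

Answer: P0:NH0 P1:- P2:NH1

Derivation:
Op 1: best P0=NH0 P1=- P2=-
Op 2: best P0=NH0 P1=NH2 P2=-
Op 3: best P0=NH0 P1=NH2 P2=-
Op 4: best P0=NH0 P1=NH2 P2=-
Op 5: best P0=NH0 P1=NH2 P2=NH2
Op 6: best P0=NH0 P1=- P2=NH2
Op 7: best P0=NH0 P1=- P2=NH2
Op 8: best P0=NH0 P1=- P2=NH2
Op 9: best P0=NH0 P1=- P2=NH0
Op 10: best P0=NH0 P1=- P2=NH0
Op 11: best P0=NH0 P1=- P2=NH1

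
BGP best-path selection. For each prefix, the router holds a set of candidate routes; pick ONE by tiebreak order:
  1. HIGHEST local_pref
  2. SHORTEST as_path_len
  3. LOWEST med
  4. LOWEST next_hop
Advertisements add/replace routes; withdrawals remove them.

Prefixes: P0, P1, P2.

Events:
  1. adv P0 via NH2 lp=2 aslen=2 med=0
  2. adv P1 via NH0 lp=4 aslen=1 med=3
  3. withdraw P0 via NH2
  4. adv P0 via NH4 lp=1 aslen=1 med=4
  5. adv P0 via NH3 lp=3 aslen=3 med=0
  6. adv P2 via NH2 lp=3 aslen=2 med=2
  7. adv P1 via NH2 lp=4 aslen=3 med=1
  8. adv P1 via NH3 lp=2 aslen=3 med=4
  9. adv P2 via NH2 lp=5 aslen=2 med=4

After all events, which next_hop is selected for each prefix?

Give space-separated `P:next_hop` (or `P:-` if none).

Op 1: best P0=NH2 P1=- P2=-
Op 2: best P0=NH2 P1=NH0 P2=-
Op 3: best P0=- P1=NH0 P2=-
Op 4: best P0=NH4 P1=NH0 P2=-
Op 5: best P0=NH3 P1=NH0 P2=-
Op 6: best P0=NH3 P1=NH0 P2=NH2
Op 7: best P0=NH3 P1=NH0 P2=NH2
Op 8: best P0=NH3 P1=NH0 P2=NH2
Op 9: best P0=NH3 P1=NH0 P2=NH2

Answer: P0:NH3 P1:NH0 P2:NH2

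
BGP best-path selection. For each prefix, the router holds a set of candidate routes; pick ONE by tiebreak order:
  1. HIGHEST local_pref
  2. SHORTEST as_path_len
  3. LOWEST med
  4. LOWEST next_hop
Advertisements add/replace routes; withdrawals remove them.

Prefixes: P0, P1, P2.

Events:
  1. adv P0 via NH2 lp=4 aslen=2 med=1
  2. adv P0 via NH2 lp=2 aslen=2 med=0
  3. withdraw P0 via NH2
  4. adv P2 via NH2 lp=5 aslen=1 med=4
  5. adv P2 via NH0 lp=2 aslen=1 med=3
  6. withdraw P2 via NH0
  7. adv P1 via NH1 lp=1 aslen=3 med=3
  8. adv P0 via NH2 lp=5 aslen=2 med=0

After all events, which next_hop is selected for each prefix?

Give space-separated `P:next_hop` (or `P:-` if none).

Answer: P0:NH2 P1:NH1 P2:NH2

Derivation:
Op 1: best P0=NH2 P1=- P2=-
Op 2: best P0=NH2 P1=- P2=-
Op 3: best P0=- P1=- P2=-
Op 4: best P0=- P1=- P2=NH2
Op 5: best P0=- P1=- P2=NH2
Op 6: best P0=- P1=- P2=NH2
Op 7: best P0=- P1=NH1 P2=NH2
Op 8: best P0=NH2 P1=NH1 P2=NH2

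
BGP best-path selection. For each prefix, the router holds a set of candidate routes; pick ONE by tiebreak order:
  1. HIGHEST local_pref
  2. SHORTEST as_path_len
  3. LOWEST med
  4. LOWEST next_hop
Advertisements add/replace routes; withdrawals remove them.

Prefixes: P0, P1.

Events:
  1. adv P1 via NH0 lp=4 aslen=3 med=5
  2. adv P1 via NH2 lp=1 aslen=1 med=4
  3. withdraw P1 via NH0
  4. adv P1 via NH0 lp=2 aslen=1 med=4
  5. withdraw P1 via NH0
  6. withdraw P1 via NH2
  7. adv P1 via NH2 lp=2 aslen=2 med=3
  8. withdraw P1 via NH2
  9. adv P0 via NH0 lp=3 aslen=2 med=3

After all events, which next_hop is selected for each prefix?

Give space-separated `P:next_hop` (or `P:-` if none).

Op 1: best P0=- P1=NH0
Op 2: best P0=- P1=NH0
Op 3: best P0=- P1=NH2
Op 4: best P0=- P1=NH0
Op 5: best P0=- P1=NH2
Op 6: best P0=- P1=-
Op 7: best P0=- P1=NH2
Op 8: best P0=- P1=-
Op 9: best P0=NH0 P1=-

Answer: P0:NH0 P1:-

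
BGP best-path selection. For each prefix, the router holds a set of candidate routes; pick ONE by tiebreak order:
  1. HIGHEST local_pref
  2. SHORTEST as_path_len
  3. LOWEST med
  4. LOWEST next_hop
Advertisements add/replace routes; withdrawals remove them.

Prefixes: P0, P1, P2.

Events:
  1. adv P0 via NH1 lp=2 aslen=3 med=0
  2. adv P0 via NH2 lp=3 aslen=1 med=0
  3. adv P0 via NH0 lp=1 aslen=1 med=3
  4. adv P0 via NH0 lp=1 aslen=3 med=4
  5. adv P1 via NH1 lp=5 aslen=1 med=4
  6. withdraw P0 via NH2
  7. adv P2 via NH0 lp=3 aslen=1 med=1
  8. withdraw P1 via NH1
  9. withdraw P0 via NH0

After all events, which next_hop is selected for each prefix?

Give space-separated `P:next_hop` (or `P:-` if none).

Op 1: best P0=NH1 P1=- P2=-
Op 2: best P0=NH2 P1=- P2=-
Op 3: best P0=NH2 P1=- P2=-
Op 4: best P0=NH2 P1=- P2=-
Op 5: best P0=NH2 P1=NH1 P2=-
Op 6: best P0=NH1 P1=NH1 P2=-
Op 7: best P0=NH1 P1=NH1 P2=NH0
Op 8: best P0=NH1 P1=- P2=NH0
Op 9: best P0=NH1 P1=- P2=NH0

Answer: P0:NH1 P1:- P2:NH0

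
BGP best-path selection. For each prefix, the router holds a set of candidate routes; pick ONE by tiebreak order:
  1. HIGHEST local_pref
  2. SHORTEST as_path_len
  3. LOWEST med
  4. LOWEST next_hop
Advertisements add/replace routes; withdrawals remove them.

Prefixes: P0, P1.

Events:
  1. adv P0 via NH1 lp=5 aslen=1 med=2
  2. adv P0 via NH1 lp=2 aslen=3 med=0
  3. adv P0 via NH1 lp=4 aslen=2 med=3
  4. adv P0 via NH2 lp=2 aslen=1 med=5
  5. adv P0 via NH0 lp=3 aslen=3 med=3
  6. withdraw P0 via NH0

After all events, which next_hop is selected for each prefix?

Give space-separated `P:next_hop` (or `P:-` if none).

Op 1: best P0=NH1 P1=-
Op 2: best P0=NH1 P1=-
Op 3: best P0=NH1 P1=-
Op 4: best P0=NH1 P1=-
Op 5: best P0=NH1 P1=-
Op 6: best P0=NH1 P1=-

Answer: P0:NH1 P1:-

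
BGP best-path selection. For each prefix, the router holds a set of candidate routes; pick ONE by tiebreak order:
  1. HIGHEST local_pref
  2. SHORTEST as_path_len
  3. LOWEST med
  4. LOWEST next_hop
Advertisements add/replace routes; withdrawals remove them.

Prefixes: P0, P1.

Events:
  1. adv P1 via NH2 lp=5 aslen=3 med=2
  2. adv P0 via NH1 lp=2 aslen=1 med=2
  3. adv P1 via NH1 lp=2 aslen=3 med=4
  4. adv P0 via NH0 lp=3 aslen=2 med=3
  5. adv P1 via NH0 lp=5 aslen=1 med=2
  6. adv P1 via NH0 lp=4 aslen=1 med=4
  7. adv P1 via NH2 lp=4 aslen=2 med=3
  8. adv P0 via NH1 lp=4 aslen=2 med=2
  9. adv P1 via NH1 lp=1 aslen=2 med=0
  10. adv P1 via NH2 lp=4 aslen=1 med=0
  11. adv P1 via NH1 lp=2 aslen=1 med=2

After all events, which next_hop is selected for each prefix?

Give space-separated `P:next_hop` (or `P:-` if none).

Answer: P0:NH1 P1:NH2

Derivation:
Op 1: best P0=- P1=NH2
Op 2: best P0=NH1 P1=NH2
Op 3: best P0=NH1 P1=NH2
Op 4: best P0=NH0 P1=NH2
Op 5: best P0=NH0 P1=NH0
Op 6: best P0=NH0 P1=NH2
Op 7: best P0=NH0 P1=NH0
Op 8: best P0=NH1 P1=NH0
Op 9: best P0=NH1 P1=NH0
Op 10: best P0=NH1 P1=NH2
Op 11: best P0=NH1 P1=NH2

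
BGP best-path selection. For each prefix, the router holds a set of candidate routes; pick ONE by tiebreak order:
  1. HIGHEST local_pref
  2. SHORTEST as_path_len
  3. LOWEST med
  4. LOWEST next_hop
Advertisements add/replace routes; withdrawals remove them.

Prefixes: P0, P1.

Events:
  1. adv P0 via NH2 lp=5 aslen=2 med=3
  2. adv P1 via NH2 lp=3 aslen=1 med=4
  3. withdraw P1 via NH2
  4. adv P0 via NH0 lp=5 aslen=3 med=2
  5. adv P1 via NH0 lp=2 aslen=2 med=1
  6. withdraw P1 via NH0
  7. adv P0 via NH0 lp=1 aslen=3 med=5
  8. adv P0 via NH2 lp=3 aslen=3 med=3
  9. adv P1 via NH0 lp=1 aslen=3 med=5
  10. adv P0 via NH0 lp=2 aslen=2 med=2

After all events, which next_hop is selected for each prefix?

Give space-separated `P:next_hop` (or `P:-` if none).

Answer: P0:NH2 P1:NH0

Derivation:
Op 1: best P0=NH2 P1=-
Op 2: best P0=NH2 P1=NH2
Op 3: best P0=NH2 P1=-
Op 4: best P0=NH2 P1=-
Op 5: best P0=NH2 P1=NH0
Op 6: best P0=NH2 P1=-
Op 7: best P0=NH2 P1=-
Op 8: best P0=NH2 P1=-
Op 9: best P0=NH2 P1=NH0
Op 10: best P0=NH2 P1=NH0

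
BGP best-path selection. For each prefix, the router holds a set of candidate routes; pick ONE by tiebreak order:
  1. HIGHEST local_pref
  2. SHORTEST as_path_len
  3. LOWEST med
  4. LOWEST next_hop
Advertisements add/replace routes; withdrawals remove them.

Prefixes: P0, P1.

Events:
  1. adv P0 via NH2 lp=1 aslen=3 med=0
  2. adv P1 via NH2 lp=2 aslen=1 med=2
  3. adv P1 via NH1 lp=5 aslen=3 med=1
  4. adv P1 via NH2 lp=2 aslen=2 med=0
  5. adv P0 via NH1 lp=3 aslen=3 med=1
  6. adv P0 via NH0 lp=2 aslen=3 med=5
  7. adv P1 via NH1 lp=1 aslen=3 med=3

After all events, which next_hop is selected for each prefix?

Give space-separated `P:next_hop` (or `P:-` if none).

Op 1: best P0=NH2 P1=-
Op 2: best P0=NH2 P1=NH2
Op 3: best P0=NH2 P1=NH1
Op 4: best P0=NH2 P1=NH1
Op 5: best P0=NH1 P1=NH1
Op 6: best P0=NH1 P1=NH1
Op 7: best P0=NH1 P1=NH2

Answer: P0:NH1 P1:NH2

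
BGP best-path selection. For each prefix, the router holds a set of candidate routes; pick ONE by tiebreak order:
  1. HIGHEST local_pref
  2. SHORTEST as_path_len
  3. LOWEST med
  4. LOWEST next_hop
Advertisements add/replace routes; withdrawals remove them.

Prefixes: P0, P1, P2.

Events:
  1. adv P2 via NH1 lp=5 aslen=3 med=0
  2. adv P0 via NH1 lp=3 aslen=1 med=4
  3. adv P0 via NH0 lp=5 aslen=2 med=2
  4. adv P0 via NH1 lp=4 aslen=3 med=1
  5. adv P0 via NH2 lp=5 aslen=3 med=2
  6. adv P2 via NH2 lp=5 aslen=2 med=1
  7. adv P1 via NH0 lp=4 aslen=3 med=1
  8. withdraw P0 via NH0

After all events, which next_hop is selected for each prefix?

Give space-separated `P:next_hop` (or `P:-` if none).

Answer: P0:NH2 P1:NH0 P2:NH2

Derivation:
Op 1: best P0=- P1=- P2=NH1
Op 2: best P0=NH1 P1=- P2=NH1
Op 3: best P0=NH0 P1=- P2=NH1
Op 4: best P0=NH0 P1=- P2=NH1
Op 5: best P0=NH0 P1=- P2=NH1
Op 6: best P0=NH0 P1=- P2=NH2
Op 7: best P0=NH0 P1=NH0 P2=NH2
Op 8: best P0=NH2 P1=NH0 P2=NH2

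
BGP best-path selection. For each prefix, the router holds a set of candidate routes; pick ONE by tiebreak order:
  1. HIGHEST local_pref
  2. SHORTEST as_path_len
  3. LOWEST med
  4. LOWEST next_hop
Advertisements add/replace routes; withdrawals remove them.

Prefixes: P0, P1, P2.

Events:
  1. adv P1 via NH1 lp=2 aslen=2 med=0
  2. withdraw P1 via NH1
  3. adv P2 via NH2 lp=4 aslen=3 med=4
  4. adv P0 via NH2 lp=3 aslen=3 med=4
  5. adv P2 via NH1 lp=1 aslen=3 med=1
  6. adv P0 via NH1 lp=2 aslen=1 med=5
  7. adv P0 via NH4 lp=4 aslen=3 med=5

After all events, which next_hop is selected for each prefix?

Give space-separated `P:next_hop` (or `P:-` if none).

Op 1: best P0=- P1=NH1 P2=-
Op 2: best P0=- P1=- P2=-
Op 3: best P0=- P1=- P2=NH2
Op 4: best P0=NH2 P1=- P2=NH2
Op 5: best P0=NH2 P1=- P2=NH2
Op 6: best P0=NH2 P1=- P2=NH2
Op 7: best P0=NH4 P1=- P2=NH2

Answer: P0:NH4 P1:- P2:NH2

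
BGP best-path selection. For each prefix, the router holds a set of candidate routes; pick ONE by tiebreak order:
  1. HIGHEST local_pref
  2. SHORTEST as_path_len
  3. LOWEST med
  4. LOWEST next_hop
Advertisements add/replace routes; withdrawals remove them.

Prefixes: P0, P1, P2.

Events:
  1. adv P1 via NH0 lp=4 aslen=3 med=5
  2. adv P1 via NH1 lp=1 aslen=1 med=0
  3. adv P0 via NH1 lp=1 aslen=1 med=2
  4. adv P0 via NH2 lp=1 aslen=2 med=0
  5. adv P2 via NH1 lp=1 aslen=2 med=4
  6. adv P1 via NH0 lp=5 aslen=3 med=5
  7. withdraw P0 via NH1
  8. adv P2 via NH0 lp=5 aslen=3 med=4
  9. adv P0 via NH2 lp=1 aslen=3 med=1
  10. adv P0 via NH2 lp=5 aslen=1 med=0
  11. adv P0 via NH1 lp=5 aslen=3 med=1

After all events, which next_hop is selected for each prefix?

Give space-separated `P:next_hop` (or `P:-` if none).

Answer: P0:NH2 P1:NH0 P2:NH0

Derivation:
Op 1: best P0=- P1=NH0 P2=-
Op 2: best P0=- P1=NH0 P2=-
Op 3: best P0=NH1 P1=NH0 P2=-
Op 4: best P0=NH1 P1=NH0 P2=-
Op 5: best P0=NH1 P1=NH0 P2=NH1
Op 6: best P0=NH1 P1=NH0 P2=NH1
Op 7: best P0=NH2 P1=NH0 P2=NH1
Op 8: best P0=NH2 P1=NH0 P2=NH0
Op 9: best P0=NH2 P1=NH0 P2=NH0
Op 10: best P0=NH2 P1=NH0 P2=NH0
Op 11: best P0=NH2 P1=NH0 P2=NH0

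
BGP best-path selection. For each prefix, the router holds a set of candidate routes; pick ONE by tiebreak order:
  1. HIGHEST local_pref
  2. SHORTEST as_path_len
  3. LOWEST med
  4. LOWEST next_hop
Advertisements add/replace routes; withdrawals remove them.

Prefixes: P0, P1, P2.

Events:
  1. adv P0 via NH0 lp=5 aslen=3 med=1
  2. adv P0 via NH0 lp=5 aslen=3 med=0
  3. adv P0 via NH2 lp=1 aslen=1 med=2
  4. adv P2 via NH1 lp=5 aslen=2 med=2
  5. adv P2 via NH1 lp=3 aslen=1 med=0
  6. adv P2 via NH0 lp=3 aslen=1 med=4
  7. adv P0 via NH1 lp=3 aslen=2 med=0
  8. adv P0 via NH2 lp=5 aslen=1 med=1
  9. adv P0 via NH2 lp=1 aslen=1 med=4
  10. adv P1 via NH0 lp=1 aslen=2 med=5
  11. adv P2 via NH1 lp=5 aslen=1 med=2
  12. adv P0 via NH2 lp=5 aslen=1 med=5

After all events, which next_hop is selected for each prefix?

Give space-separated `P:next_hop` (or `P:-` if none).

Op 1: best P0=NH0 P1=- P2=-
Op 2: best P0=NH0 P1=- P2=-
Op 3: best P0=NH0 P1=- P2=-
Op 4: best P0=NH0 P1=- P2=NH1
Op 5: best P0=NH0 P1=- P2=NH1
Op 6: best P0=NH0 P1=- P2=NH1
Op 7: best P0=NH0 P1=- P2=NH1
Op 8: best P0=NH2 P1=- P2=NH1
Op 9: best P0=NH0 P1=- P2=NH1
Op 10: best P0=NH0 P1=NH0 P2=NH1
Op 11: best P0=NH0 P1=NH0 P2=NH1
Op 12: best P0=NH2 P1=NH0 P2=NH1

Answer: P0:NH2 P1:NH0 P2:NH1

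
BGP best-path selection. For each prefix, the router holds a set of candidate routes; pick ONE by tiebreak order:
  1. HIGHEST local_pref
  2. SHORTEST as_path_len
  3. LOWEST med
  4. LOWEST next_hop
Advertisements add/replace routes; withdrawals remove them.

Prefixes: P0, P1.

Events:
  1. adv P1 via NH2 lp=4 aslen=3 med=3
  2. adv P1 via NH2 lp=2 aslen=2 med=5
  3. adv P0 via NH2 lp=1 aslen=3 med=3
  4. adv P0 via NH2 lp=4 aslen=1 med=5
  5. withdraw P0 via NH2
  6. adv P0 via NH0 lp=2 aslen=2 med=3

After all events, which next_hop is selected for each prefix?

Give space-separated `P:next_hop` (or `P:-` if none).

Op 1: best P0=- P1=NH2
Op 2: best P0=- P1=NH2
Op 3: best P0=NH2 P1=NH2
Op 4: best P0=NH2 P1=NH2
Op 5: best P0=- P1=NH2
Op 6: best P0=NH0 P1=NH2

Answer: P0:NH0 P1:NH2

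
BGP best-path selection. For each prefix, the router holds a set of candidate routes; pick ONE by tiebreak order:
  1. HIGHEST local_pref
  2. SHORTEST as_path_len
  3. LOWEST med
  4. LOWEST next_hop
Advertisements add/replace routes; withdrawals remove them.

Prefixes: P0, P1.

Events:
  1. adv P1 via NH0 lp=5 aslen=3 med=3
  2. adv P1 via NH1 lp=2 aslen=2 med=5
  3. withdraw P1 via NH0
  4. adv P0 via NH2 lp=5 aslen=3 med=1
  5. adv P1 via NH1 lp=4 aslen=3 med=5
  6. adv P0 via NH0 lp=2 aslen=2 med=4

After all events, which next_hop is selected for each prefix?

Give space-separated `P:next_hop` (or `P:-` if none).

Op 1: best P0=- P1=NH0
Op 2: best P0=- P1=NH0
Op 3: best P0=- P1=NH1
Op 4: best P0=NH2 P1=NH1
Op 5: best P0=NH2 P1=NH1
Op 6: best P0=NH2 P1=NH1

Answer: P0:NH2 P1:NH1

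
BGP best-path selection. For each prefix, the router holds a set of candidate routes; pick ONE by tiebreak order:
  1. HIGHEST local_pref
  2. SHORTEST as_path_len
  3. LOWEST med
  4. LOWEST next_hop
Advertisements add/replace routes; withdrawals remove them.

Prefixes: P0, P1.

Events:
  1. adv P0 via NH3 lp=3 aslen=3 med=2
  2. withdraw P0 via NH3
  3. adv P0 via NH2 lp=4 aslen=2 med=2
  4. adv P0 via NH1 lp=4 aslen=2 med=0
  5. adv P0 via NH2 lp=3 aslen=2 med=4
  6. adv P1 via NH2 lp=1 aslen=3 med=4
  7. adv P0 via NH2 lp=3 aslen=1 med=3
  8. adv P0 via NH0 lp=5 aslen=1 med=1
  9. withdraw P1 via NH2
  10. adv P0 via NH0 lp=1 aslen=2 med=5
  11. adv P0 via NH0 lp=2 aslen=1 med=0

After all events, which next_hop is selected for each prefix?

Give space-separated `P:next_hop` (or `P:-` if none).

Answer: P0:NH1 P1:-

Derivation:
Op 1: best P0=NH3 P1=-
Op 2: best P0=- P1=-
Op 3: best P0=NH2 P1=-
Op 4: best P0=NH1 P1=-
Op 5: best P0=NH1 P1=-
Op 6: best P0=NH1 P1=NH2
Op 7: best P0=NH1 P1=NH2
Op 8: best P0=NH0 P1=NH2
Op 9: best P0=NH0 P1=-
Op 10: best P0=NH1 P1=-
Op 11: best P0=NH1 P1=-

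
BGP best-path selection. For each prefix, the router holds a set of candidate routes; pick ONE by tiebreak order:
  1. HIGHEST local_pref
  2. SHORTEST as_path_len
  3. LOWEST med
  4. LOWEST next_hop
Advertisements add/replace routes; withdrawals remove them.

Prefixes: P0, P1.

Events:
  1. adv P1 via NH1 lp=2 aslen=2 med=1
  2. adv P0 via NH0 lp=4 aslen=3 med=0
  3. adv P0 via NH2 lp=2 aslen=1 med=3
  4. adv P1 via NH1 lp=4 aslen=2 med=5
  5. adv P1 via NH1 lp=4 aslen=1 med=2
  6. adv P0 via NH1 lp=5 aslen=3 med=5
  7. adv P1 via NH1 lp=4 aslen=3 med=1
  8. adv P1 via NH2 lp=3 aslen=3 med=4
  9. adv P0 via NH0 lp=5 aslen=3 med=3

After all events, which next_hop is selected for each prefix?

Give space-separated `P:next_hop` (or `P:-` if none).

Answer: P0:NH0 P1:NH1

Derivation:
Op 1: best P0=- P1=NH1
Op 2: best P0=NH0 P1=NH1
Op 3: best P0=NH0 P1=NH1
Op 4: best P0=NH0 P1=NH1
Op 5: best P0=NH0 P1=NH1
Op 6: best P0=NH1 P1=NH1
Op 7: best P0=NH1 P1=NH1
Op 8: best P0=NH1 P1=NH1
Op 9: best P0=NH0 P1=NH1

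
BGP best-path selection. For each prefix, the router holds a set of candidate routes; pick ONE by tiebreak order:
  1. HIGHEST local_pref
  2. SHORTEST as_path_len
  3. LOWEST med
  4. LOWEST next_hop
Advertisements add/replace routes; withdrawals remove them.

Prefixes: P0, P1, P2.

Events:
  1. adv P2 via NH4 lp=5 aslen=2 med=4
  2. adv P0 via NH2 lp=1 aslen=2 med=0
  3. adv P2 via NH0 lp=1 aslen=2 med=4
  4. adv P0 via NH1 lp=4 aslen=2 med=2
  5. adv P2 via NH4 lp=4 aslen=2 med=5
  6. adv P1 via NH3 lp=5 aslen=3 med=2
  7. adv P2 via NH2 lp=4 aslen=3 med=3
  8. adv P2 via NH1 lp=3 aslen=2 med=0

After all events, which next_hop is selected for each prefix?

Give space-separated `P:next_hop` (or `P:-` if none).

Op 1: best P0=- P1=- P2=NH4
Op 2: best P0=NH2 P1=- P2=NH4
Op 3: best P0=NH2 P1=- P2=NH4
Op 4: best P0=NH1 P1=- P2=NH4
Op 5: best P0=NH1 P1=- P2=NH4
Op 6: best P0=NH1 P1=NH3 P2=NH4
Op 7: best P0=NH1 P1=NH3 P2=NH4
Op 8: best P0=NH1 P1=NH3 P2=NH4

Answer: P0:NH1 P1:NH3 P2:NH4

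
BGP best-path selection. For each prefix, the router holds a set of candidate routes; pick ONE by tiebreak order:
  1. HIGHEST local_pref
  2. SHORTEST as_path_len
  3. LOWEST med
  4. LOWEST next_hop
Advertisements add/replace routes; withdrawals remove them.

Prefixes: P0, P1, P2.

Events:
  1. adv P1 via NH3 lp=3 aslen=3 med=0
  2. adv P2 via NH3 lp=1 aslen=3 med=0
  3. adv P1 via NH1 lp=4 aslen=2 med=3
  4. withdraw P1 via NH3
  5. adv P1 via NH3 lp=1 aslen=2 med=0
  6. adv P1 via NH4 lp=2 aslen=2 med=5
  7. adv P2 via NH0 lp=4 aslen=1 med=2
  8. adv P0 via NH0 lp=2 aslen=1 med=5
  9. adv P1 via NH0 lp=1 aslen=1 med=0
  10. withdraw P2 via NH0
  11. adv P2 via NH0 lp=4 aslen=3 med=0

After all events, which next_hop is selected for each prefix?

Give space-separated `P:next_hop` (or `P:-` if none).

Op 1: best P0=- P1=NH3 P2=-
Op 2: best P0=- P1=NH3 P2=NH3
Op 3: best P0=- P1=NH1 P2=NH3
Op 4: best P0=- P1=NH1 P2=NH3
Op 5: best P0=- P1=NH1 P2=NH3
Op 6: best P0=- P1=NH1 P2=NH3
Op 7: best P0=- P1=NH1 P2=NH0
Op 8: best P0=NH0 P1=NH1 P2=NH0
Op 9: best P0=NH0 P1=NH1 P2=NH0
Op 10: best P0=NH0 P1=NH1 P2=NH3
Op 11: best P0=NH0 P1=NH1 P2=NH0

Answer: P0:NH0 P1:NH1 P2:NH0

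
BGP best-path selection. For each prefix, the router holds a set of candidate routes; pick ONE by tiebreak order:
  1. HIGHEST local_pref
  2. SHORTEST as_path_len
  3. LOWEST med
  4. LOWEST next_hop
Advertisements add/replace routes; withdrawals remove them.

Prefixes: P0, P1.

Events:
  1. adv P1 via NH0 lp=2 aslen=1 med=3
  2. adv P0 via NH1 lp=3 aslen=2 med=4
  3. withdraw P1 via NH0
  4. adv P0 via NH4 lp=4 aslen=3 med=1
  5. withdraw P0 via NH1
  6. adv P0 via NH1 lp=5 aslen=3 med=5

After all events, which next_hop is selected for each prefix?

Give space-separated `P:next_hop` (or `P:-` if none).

Answer: P0:NH1 P1:-

Derivation:
Op 1: best P0=- P1=NH0
Op 2: best P0=NH1 P1=NH0
Op 3: best P0=NH1 P1=-
Op 4: best P0=NH4 P1=-
Op 5: best P0=NH4 P1=-
Op 6: best P0=NH1 P1=-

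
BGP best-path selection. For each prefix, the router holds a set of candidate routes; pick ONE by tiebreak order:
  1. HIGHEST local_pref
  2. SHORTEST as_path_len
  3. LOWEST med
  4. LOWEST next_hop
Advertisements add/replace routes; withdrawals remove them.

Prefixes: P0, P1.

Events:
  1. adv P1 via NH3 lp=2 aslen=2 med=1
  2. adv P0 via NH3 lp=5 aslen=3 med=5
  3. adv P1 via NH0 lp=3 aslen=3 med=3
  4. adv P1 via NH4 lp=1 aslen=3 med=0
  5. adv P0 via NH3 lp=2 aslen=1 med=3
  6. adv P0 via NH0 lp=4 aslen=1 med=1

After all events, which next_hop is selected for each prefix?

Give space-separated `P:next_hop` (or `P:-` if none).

Answer: P0:NH0 P1:NH0

Derivation:
Op 1: best P0=- P1=NH3
Op 2: best P0=NH3 P1=NH3
Op 3: best P0=NH3 P1=NH0
Op 4: best P0=NH3 P1=NH0
Op 5: best P0=NH3 P1=NH0
Op 6: best P0=NH0 P1=NH0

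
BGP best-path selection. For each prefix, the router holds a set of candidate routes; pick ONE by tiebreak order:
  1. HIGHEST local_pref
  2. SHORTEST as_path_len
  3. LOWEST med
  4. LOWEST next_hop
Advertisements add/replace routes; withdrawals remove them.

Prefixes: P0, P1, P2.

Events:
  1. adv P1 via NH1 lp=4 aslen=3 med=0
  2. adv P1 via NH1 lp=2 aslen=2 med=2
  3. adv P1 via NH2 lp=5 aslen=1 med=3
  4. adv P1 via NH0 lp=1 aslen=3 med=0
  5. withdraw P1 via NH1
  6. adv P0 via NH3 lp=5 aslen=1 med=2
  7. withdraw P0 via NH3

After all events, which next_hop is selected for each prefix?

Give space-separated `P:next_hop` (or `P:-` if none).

Op 1: best P0=- P1=NH1 P2=-
Op 2: best P0=- P1=NH1 P2=-
Op 3: best P0=- P1=NH2 P2=-
Op 4: best P0=- P1=NH2 P2=-
Op 5: best P0=- P1=NH2 P2=-
Op 6: best P0=NH3 P1=NH2 P2=-
Op 7: best P0=- P1=NH2 P2=-

Answer: P0:- P1:NH2 P2:-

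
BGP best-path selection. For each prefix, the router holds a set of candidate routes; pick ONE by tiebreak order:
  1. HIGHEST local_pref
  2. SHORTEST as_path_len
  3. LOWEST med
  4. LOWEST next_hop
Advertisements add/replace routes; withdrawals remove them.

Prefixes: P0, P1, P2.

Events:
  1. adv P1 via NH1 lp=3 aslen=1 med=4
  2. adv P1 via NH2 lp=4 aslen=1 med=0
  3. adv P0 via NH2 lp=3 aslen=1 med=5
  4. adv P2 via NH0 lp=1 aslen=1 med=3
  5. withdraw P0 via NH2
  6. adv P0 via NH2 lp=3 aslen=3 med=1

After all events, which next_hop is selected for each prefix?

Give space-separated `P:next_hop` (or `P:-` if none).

Op 1: best P0=- P1=NH1 P2=-
Op 2: best P0=- P1=NH2 P2=-
Op 3: best P0=NH2 P1=NH2 P2=-
Op 4: best P0=NH2 P1=NH2 P2=NH0
Op 5: best P0=- P1=NH2 P2=NH0
Op 6: best P0=NH2 P1=NH2 P2=NH0

Answer: P0:NH2 P1:NH2 P2:NH0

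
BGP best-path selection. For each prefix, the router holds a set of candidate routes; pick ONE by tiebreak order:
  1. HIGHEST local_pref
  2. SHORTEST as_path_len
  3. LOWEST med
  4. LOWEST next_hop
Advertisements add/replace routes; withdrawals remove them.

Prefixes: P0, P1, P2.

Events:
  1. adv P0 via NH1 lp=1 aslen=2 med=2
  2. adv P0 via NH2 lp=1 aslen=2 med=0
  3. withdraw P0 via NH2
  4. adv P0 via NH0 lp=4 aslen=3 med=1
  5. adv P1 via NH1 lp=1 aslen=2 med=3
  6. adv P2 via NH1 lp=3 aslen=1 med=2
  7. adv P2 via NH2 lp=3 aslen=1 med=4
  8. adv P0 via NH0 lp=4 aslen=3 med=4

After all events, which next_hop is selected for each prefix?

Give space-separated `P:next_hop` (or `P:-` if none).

Answer: P0:NH0 P1:NH1 P2:NH1

Derivation:
Op 1: best P0=NH1 P1=- P2=-
Op 2: best P0=NH2 P1=- P2=-
Op 3: best P0=NH1 P1=- P2=-
Op 4: best P0=NH0 P1=- P2=-
Op 5: best P0=NH0 P1=NH1 P2=-
Op 6: best P0=NH0 P1=NH1 P2=NH1
Op 7: best P0=NH0 P1=NH1 P2=NH1
Op 8: best P0=NH0 P1=NH1 P2=NH1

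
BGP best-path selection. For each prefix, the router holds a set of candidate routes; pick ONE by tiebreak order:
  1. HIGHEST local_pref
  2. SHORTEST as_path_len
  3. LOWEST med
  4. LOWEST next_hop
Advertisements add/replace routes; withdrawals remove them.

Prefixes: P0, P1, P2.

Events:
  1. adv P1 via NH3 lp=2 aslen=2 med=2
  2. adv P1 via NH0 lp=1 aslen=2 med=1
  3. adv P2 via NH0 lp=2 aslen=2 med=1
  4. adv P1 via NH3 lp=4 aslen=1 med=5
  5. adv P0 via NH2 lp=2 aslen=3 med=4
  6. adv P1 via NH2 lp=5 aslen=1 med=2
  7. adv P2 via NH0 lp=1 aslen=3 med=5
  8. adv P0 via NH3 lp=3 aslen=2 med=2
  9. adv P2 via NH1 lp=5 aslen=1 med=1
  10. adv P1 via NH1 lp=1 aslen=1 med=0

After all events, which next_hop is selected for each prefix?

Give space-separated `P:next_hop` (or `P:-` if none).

Answer: P0:NH3 P1:NH2 P2:NH1

Derivation:
Op 1: best P0=- P1=NH3 P2=-
Op 2: best P0=- P1=NH3 P2=-
Op 3: best P0=- P1=NH3 P2=NH0
Op 4: best P0=- P1=NH3 P2=NH0
Op 5: best P0=NH2 P1=NH3 P2=NH0
Op 6: best P0=NH2 P1=NH2 P2=NH0
Op 7: best P0=NH2 P1=NH2 P2=NH0
Op 8: best P0=NH3 P1=NH2 P2=NH0
Op 9: best P0=NH3 P1=NH2 P2=NH1
Op 10: best P0=NH3 P1=NH2 P2=NH1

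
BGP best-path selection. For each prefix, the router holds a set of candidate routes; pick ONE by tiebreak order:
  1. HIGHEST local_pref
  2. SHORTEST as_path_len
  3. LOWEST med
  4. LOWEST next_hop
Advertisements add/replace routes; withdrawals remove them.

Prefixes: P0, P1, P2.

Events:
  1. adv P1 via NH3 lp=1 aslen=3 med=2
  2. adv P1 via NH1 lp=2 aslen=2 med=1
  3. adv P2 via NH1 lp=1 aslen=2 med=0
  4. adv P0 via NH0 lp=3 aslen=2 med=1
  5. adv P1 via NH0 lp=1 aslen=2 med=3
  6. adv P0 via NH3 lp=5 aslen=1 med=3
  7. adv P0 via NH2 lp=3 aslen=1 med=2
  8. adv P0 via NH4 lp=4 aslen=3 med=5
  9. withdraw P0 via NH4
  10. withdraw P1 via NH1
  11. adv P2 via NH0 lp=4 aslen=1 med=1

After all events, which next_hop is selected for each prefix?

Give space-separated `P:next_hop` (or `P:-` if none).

Answer: P0:NH3 P1:NH0 P2:NH0

Derivation:
Op 1: best P0=- P1=NH3 P2=-
Op 2: best P0=- P1=NH1 P2=-
Op 3: best P0=- P1=NH1 P2=NH1
Op 4: best P0=NH0 P1=NH1 P2=NH1
Op 5: best P0=NH0 P1=NH1 P2=NH1
Op 6: best P0=NH3 P1=NH1 P2=NH1
Op 7: best P0=NH3 P1=NH1 P2=NH1
Op 8: best P0=NH3 P1=NH1 P2=NH1
Op 9: best P0=NH3 P1=NH1 P2=NH1
Op 10: best P0=NH3 P1=NH0 P2=NH1
Op 11: best P0=NH3 P1=NH0 P2=NH0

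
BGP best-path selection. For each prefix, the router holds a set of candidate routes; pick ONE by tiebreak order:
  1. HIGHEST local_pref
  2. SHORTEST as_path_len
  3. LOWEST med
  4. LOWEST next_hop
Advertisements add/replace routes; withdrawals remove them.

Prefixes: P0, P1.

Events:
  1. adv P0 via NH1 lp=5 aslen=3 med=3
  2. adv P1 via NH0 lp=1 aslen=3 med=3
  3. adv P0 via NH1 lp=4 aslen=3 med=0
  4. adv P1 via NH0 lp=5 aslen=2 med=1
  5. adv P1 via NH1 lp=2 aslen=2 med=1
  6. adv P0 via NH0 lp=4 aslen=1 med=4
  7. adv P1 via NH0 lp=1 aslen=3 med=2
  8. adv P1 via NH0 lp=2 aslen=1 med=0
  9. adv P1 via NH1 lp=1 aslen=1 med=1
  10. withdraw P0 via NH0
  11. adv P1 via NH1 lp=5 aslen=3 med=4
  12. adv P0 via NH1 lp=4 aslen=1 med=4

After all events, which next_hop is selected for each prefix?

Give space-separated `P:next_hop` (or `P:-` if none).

Answer: P0:NH1 P1:NH1

Derivation:
Op 1: best P0=NH1 P1=-
Op 2: best P0=NH1 P1=NH0
Op 3: best P0=NH1 P1=NH0
Op 4: best P0=NH1 P1=NH0
Op 5: best P0=NH1 P1=NH0
Op 6: best P0=NH0 P1=NH0
Op 7: best P0=NH0 P1=NH1
Op 8: best P0=NH0 P1=NH0
Op 9: best P0=NH0 P1=NH0
Op 10: best P0=NH1 P1=NH0
Op 11: best P0=NH1 P1=NH1
Op 12: best P0=NH1 P1=NH1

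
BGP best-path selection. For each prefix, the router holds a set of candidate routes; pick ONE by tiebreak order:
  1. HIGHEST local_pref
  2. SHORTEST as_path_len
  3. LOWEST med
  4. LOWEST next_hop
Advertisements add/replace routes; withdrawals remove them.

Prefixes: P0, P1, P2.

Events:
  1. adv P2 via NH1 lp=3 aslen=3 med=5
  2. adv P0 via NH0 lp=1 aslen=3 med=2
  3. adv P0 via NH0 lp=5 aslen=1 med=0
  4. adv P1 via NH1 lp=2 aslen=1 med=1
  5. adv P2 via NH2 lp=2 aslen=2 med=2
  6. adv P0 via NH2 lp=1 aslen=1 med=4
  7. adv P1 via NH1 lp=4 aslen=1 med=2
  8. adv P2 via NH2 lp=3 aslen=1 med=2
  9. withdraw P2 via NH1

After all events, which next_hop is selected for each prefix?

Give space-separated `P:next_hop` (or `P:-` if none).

Op 1: best P0=- P1=- P2=NH1
Op 2: best P0=NH0 P1=- P2=NH1
Op 3: best P0=NH0 P1=- P2=NH1
Op 4: best P0=NH0 P1=NH1 P2=NH1
Op 5: best P0=NH0 P1=NH1 P2=NH1
Op 6: best P0=NH0 P1=NH1 P2=NH1
Op 7: best P0=NH0 P1=NH1 P2=NH1
Op 8: best P0=NH0 P1=NH1 P2=NH2
Op 9: best P0=NH0 P1=NH1 P2=NH2

Answer: P0:NH0 P1:NH1 P2:NH2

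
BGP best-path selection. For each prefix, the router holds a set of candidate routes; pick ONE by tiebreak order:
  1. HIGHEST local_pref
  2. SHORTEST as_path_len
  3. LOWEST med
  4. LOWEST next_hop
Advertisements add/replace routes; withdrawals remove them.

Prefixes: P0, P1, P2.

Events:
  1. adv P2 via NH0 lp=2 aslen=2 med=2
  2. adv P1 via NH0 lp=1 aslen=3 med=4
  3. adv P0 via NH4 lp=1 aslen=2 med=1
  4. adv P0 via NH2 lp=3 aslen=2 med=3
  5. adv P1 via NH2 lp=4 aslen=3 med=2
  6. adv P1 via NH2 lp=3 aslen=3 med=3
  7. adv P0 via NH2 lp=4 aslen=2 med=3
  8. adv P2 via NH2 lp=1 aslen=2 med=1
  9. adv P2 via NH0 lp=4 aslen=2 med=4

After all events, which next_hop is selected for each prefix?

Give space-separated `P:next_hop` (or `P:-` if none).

Answer: P0:NH2 P1:NH2 P2:NH0

Derivation:
Op 1: best P0=- P1=- P2=NH0
Op 2: best P0=- P1=NH0 P2=NH0
Op 3: best P0=NH4 P1=NH0 P2=NH0
Op 4: best P0=NH2 P1=NH0 P2=NH0
Op 5: best P0=NH2 P1=NH2 P2=NH0
Op 6: best P0=NH2 P1=NH2 P2=NH0
Op 7: best P0=NH2 P1=NH2 P2=NH0
Op 8: best P0=NH2 P1=NH2 P2=NH0
Op 9: best P0=NH2 P1=NH2 P2=NH0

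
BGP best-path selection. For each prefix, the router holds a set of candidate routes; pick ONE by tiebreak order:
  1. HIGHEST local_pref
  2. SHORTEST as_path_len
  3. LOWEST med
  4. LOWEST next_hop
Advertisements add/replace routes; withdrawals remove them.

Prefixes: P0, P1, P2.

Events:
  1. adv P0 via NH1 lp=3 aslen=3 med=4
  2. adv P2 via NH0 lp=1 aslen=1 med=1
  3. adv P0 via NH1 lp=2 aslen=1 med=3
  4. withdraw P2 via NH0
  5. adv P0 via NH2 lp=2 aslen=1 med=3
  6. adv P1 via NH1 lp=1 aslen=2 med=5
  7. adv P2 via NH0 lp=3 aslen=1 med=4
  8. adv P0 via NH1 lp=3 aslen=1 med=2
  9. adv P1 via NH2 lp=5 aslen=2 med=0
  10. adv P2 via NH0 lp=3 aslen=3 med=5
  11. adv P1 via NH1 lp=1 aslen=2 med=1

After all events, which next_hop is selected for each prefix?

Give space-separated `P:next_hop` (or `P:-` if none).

Op 1: best P0=NH1 P1=- P2=-
Op 2: best P0=NH1 P1=- P2=NH0
Op 3: best P0=NH1 P1=- P2=NH0
Op 4: best P0=NH1 P1=- P2=-
Op 5: best P0=NH1 P1=- P2=-
Op 6: best P0=NH1 P1=NH1 P2=-
Op 7: best P0=NH1 P1=NH1 P2=NH0
Op 8: best P0=NH1 P1=NH1 P2=NH0
Op 9: best P0=NH1 P1=NH2 P2=NH0
Op 10: best P0=NH1 P1=NH2 P2=NH0
Op 11: best P0=NH1 P1=NH2 P2=NH0

Answer: P0:NH1 P1:NH2 P2:NH0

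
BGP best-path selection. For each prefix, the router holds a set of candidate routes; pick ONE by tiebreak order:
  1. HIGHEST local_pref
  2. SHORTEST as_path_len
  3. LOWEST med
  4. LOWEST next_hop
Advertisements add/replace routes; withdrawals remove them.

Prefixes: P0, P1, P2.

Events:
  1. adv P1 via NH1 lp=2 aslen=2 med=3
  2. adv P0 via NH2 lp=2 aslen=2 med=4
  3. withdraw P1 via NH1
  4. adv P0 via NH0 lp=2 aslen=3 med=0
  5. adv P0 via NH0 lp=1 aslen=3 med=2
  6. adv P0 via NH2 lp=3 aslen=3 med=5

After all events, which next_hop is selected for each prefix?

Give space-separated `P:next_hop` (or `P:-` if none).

Answer: P0:NH2 P1:- P2:-

Derivation:
Op 1: best P0=- P1=NH1 P2=-
Op 2: best P0=NH2 P1=NH1 P2=-
Op 3: best P0=NH2 P1=- P2=-
Op 4: best P0=NH2 P1=- P2=-
Op 5: best P0=NH2 P1=- P2=-
Op 6: best P0=NH2 P1=- P2=-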